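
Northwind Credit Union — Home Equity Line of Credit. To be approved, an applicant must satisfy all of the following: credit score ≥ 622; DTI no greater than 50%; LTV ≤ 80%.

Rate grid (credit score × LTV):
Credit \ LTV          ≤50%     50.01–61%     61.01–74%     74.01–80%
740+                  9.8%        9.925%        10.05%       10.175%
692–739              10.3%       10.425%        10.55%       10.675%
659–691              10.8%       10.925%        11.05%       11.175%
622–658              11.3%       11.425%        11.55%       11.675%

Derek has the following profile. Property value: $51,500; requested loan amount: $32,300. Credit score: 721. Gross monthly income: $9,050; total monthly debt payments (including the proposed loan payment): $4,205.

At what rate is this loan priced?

10.55%

Credit score 721 ≥ 622; Debt-to-income = 4,205/9,050 = 46.5% — meets 50% limit
LTV: 32,300 ÷ 51,500 = 62.7%, within 80% cap
Score 721 is in the 692–739 band; LTV 62.7% is in the 61.01–74% band → 10.55%.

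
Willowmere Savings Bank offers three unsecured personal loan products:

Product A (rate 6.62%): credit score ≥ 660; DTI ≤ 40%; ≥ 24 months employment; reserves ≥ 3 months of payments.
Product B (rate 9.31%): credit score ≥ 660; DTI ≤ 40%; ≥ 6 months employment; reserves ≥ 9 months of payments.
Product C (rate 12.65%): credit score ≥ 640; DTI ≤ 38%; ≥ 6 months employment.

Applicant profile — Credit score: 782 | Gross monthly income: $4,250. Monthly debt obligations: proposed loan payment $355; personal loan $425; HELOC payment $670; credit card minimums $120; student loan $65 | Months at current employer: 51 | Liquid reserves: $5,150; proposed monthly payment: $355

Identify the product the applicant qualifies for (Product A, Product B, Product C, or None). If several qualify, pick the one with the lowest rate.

Total debts = (355 + 425 + 670 + 120 + 65) = 1,635; DTI = 1,635/4,250 = 38.5%.
Reserves = 5,150/355 = 14.5 months.
Product A: score 782 ≥ 660; DTI 38.5% ≤ 40%; employment 51 ≥ 24 mo; reserves 14.5 ≥ 3 mo → qualifies.
Product B: score 782 ≥ 660; DTI 38.5% ≤ 40%; employment 51 ≥ 6 mo; reserves 14.5 ≥ 9 mo → qualifies.
Product C: score 782 ≥ 640; DTI 38.5% > 38%; employment 51 ≥ 6 mo → does not qualify.
Qualifying: Product A, Product B. Lowest rate is 6.62% → Product A.

Product A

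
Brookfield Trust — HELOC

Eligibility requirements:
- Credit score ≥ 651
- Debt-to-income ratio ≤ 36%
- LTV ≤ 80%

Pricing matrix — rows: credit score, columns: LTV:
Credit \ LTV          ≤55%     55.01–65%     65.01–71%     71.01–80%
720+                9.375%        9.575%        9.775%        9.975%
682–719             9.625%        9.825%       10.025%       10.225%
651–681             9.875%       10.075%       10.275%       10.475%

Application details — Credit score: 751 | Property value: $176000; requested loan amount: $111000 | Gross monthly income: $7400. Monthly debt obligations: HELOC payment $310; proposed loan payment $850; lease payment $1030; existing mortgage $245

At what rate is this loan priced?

Credit score 751 ≥ 651; Total monthly debts = (310 + 850 + 1,030 + 245) = 2,435. DTI = 2,435/7,400 = 32.9% ≤ 36%
LTV = 111,000/176,000 = 63.1% ≤ 80%
Credit 751 → row 720+; LTV 63.1% → column 55.01–65%. Grid cell → 9.575%.

9.575%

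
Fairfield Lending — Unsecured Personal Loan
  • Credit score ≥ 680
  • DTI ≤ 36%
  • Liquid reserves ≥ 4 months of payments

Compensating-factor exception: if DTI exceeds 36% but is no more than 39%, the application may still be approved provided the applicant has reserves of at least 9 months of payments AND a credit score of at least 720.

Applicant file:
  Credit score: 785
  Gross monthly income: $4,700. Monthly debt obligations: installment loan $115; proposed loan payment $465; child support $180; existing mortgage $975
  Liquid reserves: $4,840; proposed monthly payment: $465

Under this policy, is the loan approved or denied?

Credit score 785 ≥ 680 (meets base)
Total debts = (115 + 465 + 180 + 975) = 1,735. DTI = 1,735/4,700 = 36.9% > 36% — standard DTI limit exceeded.
Liquid reserves cover 4,840/465 = 10.4 months — ≥ 4 required
DTI 36.9% is within the 36%–39% exception band; checking compensating factors.
Override check — reserves: 10.4 mo (ok); score: 785 (ok).
Both compensating conditions met → exception applies.

Approved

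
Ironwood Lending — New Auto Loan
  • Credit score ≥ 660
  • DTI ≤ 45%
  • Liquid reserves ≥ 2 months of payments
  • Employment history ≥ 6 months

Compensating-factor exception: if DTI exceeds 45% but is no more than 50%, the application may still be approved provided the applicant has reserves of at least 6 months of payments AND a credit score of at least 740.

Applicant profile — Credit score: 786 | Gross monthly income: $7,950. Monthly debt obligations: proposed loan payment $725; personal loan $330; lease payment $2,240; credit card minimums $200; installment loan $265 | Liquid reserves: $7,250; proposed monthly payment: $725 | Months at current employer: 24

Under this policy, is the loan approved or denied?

Credit score 786 ≥ 660 (meets base)
Total debts = (725 + 330 + 2,240 + 200 + 265) = 3,760. DTI = 3,760/7,950 = 47.3% > 45% — standard DTI limit exceeded.
Reserves = 7,250/725 = 10.0 months ≥ 2
Employment 24 ≥ 6 months
DTI 47.3% is within the 45%–50% exception band; checking compensating factors.
Override check — reserves: 10.0 mo (ok); score: 786 (ok).
Both compensating conditions met → exception applies.

Approved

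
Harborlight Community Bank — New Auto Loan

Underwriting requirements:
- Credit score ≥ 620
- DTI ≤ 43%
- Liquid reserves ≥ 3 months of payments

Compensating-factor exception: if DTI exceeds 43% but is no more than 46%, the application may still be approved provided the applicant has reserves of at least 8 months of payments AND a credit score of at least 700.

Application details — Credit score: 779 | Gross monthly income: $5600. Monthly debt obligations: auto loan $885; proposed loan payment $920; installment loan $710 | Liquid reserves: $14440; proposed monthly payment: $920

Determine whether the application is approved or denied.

Credit score 779 ≥ 620 (meets base)
Total debts = (885 + 920 + 710) = 2,515. DTI: 2,515 ÷ 5,600 = 44.9%, over the 43% base limit.
Reserves: 14,440 ÷ 920 = 15.7 months (meets 3-month minimum)
44.9% falls in the override range (43%–46%), so the compensating-factor test applies.
Reserves 15.7 ≥ 8 months; credit score 779 ≥ 700.
Both override conditions satisfied; DTI exception granted.

Approved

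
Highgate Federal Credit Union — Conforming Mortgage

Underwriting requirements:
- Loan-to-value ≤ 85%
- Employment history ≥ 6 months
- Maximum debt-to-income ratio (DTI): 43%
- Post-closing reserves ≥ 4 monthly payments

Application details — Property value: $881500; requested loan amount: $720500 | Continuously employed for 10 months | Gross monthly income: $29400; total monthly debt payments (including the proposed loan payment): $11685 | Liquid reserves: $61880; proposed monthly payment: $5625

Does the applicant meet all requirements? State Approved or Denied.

Approved

LTV = 720,500/881,500 = 81.7% ≤ 85%
Employment 10 ≥ 6 months
Debt-to-income = 11,685/29,400 = 39.7% — meets 43% limit
Reserves: 61,880 ÷ 5,625 = 11.0 months (meets 4-month minimum)
All criteria satisfied.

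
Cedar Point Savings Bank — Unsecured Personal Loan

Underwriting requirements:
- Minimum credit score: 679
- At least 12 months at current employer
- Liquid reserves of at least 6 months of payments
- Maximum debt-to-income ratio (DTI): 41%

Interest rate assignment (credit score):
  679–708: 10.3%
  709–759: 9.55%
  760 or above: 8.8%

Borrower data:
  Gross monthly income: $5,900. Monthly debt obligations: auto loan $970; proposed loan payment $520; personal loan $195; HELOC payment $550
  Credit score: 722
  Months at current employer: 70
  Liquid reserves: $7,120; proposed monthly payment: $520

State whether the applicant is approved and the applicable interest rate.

Approved at 9.55%

Credit score 722 ≥ 679 (meets minimum)
Employment 70 ≥ 12 months
Total monthly debts = (970 + 520 + 195 + 550) = 2,235. Debt-to-income = 2,235/5,900 = 37.9% — meets 41% limit
Liquid reserves cover 7,120/520 = 13.7 months — ≥ 6 required
All requirements met. Score 722 falls in the 709–759 tier → 9.55%.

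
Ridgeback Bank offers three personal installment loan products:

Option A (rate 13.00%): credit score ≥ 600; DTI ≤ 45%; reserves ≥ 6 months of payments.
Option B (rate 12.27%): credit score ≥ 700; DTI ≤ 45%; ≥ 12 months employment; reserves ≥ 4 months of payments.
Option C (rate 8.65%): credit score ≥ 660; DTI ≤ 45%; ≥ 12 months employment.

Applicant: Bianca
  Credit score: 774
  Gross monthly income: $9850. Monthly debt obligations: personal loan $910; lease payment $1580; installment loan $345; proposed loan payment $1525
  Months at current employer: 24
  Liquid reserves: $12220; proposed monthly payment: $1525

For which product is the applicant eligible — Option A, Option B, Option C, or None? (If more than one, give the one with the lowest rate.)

Option C

Total debts = (910 + 1,580 + 345 + 1,525) = 4,360; DTI = 4,360/9,850 = 44.3%.
Reserves = 12,220/1,525 = 8.0 months.
Option A: score 774 ≥ 600; DTI 44.3% ≤ 45%; reserves 8.0 ≥ 6 mo → qualifies.
Option B: score 774 ≥ 700; DTI 44.3% ≤ 45%; employment 24 ≥ 12 mo; reserves 8.0 ≥ 4 mo → qualifies.
Option C: score 774 ≥ 660; DTI 44.3% ≤ 45%; employment 24 ≥ 12 mo → qualifies.
Qualifying: Option A, Option B, Option C. Lowest rate is 8.65% → Option C.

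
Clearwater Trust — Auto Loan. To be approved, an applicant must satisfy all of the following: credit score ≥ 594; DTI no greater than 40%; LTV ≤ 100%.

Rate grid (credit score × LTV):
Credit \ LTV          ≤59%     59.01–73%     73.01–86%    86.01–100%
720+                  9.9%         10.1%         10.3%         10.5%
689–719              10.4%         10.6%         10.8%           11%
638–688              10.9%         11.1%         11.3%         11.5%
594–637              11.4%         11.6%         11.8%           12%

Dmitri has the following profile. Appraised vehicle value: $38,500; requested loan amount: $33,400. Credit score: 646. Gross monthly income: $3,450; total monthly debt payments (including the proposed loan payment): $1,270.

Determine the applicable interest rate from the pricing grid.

Credit score 646 ≥ 594; DTI: 1,270 ÷ 3,450 = 36.8%, within the 40% cap
Loan-to-value = 33,400/38,500 = 86.8% — pass (100% max)
Score 646 is in the 638–688 band; LTV 86.8% is in the 86.01–100% band → 11.5%.

11.5%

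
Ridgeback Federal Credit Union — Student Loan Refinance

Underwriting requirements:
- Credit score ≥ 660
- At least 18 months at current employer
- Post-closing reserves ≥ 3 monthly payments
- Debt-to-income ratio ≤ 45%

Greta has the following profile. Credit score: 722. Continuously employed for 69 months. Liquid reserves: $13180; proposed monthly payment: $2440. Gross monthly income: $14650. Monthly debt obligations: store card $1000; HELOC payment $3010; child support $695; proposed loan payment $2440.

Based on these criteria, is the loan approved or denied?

Denied

Credit score 722 ≥ 660 (meets)
Employment 69 ≥ 18 months
Liquid reserves cover 13,180/2,440 = 5.4 months — ≥ 3 required
Total monthly debts = (1,000 + 3,010 + 695 + 2,440) = 7,145. DTI = 7,145/14,650 = 48.8% > 45%
Fails on DTI.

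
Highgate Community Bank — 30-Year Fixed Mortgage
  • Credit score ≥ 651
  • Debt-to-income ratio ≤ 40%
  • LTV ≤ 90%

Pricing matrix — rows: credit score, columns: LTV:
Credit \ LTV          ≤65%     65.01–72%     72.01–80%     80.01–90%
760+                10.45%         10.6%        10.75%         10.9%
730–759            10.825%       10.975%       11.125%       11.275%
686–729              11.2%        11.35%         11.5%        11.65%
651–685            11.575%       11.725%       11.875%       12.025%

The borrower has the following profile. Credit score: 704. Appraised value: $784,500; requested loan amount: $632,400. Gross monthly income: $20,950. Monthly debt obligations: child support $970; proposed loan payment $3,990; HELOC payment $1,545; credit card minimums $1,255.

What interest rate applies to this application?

Credit score 704 ≥ 651; Total monthly debts = (970 + 3,990 + 1,545 + 1,255) = 7,760. DTI = 7,760/20,950 = 37% ≤ 40%
LTV = 632,400/784,500 = 80.6% ≤ 90%
Credit 704 → row 686–729; LTV 80.6% → column 80.01–90%. Grid cell → 11.65%.

11.65%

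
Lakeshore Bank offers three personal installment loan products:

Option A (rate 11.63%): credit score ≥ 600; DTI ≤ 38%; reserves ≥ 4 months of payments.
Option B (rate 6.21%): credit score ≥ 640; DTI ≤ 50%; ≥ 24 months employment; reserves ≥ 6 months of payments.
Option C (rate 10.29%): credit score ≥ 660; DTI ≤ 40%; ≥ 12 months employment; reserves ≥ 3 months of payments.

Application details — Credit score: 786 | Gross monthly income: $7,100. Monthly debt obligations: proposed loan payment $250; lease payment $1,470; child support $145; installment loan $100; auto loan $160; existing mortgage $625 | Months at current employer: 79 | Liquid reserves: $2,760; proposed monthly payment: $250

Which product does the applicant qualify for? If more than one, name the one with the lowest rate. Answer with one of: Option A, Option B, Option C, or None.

Total debts = (250 + 1,470 + 145 + 100 + 160 + 625) = 2,750; DTI = 2,750/7,100 = 38.7%.
Reserves = 2,760/250 = 11.0 months.
Option A: score 786 ≥ 600; DTI 38.7% > 38%; reserves 11.0 ≥ 4 mo → does not qualify.
Option B: score 786 ≥ 640; DTI 38.7% ≤ 50%; employment 79 ≥ 24 mo; reserves 11.0 ≥ 6 mo → qualifies.
Option C: score 786 ≥ 660; DTI 38.7% ≤ 40%; employment 79 ≥ 12 mo; reserves 11.0 ≥ 3 mo → qualifies.
Qualifying: Option B, Option C. Lowest rate is 6.21% → Option B.

Option B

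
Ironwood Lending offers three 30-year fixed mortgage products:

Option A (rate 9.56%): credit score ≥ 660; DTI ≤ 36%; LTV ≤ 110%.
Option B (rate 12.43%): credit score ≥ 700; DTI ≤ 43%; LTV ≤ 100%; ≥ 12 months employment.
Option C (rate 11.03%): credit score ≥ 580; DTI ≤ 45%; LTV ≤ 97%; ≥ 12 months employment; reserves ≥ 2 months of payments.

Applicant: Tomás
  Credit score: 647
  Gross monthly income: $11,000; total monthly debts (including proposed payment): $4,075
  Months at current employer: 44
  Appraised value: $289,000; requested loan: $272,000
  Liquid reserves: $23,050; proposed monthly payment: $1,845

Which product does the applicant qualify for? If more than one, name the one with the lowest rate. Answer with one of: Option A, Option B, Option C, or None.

Option C

DTI = 4,075/11,000 = 37%.
LTV = 272,000/289,000 = 94.1%.
Reserves = 23,050/1,845 = 12.5 months.
Option A: score 647 < 660; DTI 37% > 36%; LTV 94.1% ≤ 110% → does not qualify.
Option B: score 647 < 700; DTI 37% ≤ 43%; LTV 94.1% ≤ 100%; employment 44 ≥ 12 mo → does not qualify.
Option C: score 647 ≥ 580; DTI 37% ≤ 45%; LTV 94.1% ≤ 97%; employment 44 ≥ 12 mo; reserves 12.5 ≥ 2 mo → qualifies.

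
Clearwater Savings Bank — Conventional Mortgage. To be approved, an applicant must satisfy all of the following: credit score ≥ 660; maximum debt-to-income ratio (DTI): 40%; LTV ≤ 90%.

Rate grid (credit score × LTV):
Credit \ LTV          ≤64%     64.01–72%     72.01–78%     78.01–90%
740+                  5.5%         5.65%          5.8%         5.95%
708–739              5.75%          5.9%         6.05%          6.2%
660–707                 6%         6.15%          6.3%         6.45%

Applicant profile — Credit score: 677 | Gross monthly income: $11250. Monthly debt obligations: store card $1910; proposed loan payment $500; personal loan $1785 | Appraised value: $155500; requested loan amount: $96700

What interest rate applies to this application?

6%

Credit score 677 ≥ 660; Total monthly debts = (1,910 + 500 + 1,785) = 4,195. DTI: 4,195 ÷ 11,250 = 37.3%, within the 40% cap
Loan-to-value = 96,700/155,500 = 62.2% — pass (90% max)
Credit 677 → row 660–707; LTV 62.2% → column ≤64%. Grid cell → 6%.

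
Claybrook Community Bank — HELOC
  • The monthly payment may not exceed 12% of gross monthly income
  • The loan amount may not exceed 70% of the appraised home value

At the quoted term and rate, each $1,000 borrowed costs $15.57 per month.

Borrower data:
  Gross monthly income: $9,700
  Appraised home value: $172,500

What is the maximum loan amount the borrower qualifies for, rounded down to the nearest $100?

$74,700

Payment cap: 12% × $9,700 = $1,164/month.
At $15.57 per $1,000, that supports 1,164/15.57 × 1,000 ≈ $74,759 → $74,700.
LTV cap: 70% × $172,500 = $120,750 → $120,700.
Binding constraint: payment-to-income.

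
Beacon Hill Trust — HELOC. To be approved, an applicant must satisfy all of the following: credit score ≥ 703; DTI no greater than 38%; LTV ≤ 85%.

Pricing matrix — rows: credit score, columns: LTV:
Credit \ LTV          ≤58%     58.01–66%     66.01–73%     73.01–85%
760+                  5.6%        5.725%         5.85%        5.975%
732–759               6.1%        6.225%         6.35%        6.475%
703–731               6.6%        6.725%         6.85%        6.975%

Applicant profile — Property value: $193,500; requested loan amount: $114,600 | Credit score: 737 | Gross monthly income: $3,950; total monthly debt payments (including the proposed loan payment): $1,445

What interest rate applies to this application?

6.225%

Credit score 737 ≥ 703; Debt-to-income = 1,445/3,950 = 36.6% — meets 38% limit
LTV = 114,600/193,500 = 59.2% ≤ 85%
Row: 737 falls in 732–759. Column: 59.2% falls in 58.01–66%. Rate = 6.225%.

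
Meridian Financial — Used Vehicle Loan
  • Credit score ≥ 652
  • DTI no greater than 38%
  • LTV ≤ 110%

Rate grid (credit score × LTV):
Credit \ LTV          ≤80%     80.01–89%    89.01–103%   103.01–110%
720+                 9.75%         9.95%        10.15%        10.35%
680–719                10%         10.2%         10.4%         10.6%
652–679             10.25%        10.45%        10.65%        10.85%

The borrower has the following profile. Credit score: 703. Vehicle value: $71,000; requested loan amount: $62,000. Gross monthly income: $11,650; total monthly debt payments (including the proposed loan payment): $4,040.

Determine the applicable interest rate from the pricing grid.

Credit score 703 ≥ 652; DTI = 4,040/11,650 = 34.7% ≤ 38%
LTV: 62,000 ÷ 71,000 = 87.3%, within 110% cap
Credit 703 → row 680–719; LTV 87.3% → column 80.01–89%. Grid cell → 10.2%.

10.2%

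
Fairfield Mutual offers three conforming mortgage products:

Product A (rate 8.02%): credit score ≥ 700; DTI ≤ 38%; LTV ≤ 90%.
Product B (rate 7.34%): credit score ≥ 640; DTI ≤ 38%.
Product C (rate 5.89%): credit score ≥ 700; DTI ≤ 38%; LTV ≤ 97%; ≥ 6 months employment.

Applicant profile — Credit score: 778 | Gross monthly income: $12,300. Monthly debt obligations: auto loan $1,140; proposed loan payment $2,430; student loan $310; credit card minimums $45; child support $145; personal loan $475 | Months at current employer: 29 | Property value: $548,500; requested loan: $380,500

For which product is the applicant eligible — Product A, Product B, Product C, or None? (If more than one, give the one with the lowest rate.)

Product C

Total debts = (1,140 + 2,430 + 310 + 45 + 145 + 475) = 4,545; DTI = 4,545/12,300 = 37%.
LTV = 380,500/548,500 = 69.4%.
Product A: score 778 ≥ 700; DTI 37% ≤ 38%; LTV 69.4% ≤ 90% → qualifies.
Product B: score 778 ≥ 640; DTI 37% ≤ 38% → qualifies.
Product C: score 778 ≥ 700; DTI 37% ≤ 38%; LTV 69.4% ≤ 97%; employment 29 ≥ 6 mo → qualifies.
Qualifying: Product A, Product B, Product C. Lowest rate is 5.89% → Product C.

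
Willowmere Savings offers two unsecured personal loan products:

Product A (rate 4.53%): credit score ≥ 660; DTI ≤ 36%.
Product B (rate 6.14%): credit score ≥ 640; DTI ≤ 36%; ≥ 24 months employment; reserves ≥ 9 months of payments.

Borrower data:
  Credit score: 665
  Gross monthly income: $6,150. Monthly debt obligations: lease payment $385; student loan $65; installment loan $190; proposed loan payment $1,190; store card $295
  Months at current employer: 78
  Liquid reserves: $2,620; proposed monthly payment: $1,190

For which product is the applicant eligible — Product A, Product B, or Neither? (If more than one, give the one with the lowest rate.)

Product A

Total debts = (385 + 65 + 190 + 1,190 + 295) = 2,125; DTI = 2,125/6,150 = 34.6%.
Reserves = 2,620/1,190 = 2.2 months.
Product A: score 665 ≥ 660; DTI 34.6% ≤ 36% → qualifies.
Product B: score 665 ≥ 640; DTI 34.6% ≤ 36%; employment 78 ≥ 24 mo; reserves 2.2 < 9 mo → does not qualify.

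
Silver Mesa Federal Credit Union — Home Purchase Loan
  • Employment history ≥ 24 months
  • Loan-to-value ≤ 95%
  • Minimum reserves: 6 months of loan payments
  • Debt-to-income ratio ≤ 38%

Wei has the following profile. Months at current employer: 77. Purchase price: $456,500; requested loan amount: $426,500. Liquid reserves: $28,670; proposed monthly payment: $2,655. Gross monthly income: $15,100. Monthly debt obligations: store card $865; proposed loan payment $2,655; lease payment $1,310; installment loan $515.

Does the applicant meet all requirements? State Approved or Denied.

Employment 77 ≥ 24 months
LTV: 426,500 ÷ 456,500 = 93.4%, within 95% cap
Liquid reserves cover 28,670/2,655 = 10.8 months — ≥ 6 required
Total monthly debts = (865 + 2,655 + 1,310 + 515) = 5,345. DTI = 5,345/15,100 = 35.4% ≤ 38%
All criteria satisfied.

Approved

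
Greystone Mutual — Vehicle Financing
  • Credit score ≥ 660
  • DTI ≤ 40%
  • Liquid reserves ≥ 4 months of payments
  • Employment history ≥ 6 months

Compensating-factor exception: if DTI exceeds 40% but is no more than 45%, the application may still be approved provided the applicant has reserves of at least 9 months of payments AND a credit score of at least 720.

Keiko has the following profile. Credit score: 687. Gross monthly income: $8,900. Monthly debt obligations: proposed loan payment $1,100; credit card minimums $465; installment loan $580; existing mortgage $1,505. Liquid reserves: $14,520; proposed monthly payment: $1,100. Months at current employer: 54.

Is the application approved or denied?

Denied

Credit score 687 ≥ 660 (meets base)
Total debts = (1,100 + 465 + 580 + 1,505) = 3,650. DTI = 3,650/8,900 = 41% > 40% — standard DTI limit exceeded.
Reserves: 14,520 ÷ 1,100 = 13.2 months (meets 4-month minimum)
Employment 54 ≥ 6 months
41% falls in the override range (40%–45%), so the compensating-factor test applies.
Override check — reserves: 13.2 mo (ok); score: 687 (below 720).
Override conditions not both satisfied; exception does not apply.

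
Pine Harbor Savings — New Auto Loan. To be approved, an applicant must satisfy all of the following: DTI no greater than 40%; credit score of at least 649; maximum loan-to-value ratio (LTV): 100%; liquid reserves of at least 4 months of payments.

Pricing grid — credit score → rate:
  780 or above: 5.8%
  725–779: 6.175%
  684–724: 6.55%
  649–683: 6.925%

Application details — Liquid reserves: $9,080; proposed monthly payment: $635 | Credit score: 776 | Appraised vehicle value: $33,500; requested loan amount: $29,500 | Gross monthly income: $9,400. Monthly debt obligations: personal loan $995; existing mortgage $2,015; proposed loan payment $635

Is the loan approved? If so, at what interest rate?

Credit score 776 ≥ 649 (meets minimum)
Liquid reserves cover 9,080/635 = 14.3 months — ≥ 4 required
LTV = 29,500/33,500 = 88.1% ≤ 100%
Total monthly debts = (995 + 2,015 + 635) = 3,645. DTI: 3,645 ÷ 9,400 = 38.8%, within the 40% cap
All requirements met. Score 776 falls in the 725–779 tier → 6.175%.

Approved at 6.175%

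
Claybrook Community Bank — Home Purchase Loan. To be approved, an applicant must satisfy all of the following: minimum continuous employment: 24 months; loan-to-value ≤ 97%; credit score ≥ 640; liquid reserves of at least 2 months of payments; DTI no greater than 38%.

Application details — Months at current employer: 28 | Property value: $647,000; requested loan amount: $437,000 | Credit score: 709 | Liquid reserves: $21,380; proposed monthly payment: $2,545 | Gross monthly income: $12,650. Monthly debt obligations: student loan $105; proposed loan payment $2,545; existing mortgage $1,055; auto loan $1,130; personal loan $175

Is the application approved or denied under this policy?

Denied

Employment 28 ≥ 24 months
LTV: 437,000 ÷ 647,000 = 67.5%, within 97% cap
Credit score 709 ≥ 640 (meets)
Reserves = 21,380/2,545 = 8.4 months ≥ 2
Total monthly debts = (105 + 2,545 + 1,055 + 1,130 + 175) = 5,010. DTI = 5,010/12,650 = 39.6% > 38%
Fails on DTI.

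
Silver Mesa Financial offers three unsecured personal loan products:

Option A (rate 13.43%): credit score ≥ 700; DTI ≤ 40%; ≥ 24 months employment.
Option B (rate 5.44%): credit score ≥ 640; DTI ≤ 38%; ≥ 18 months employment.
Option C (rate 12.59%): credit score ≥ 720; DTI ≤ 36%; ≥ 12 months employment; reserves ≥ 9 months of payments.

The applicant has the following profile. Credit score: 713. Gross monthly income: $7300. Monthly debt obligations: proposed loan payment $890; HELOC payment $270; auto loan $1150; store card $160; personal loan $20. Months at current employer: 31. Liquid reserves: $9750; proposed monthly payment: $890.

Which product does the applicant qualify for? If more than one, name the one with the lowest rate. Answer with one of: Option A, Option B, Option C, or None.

Option B

Total debts = (890 + 270 + 1,150 + 160 + 20) = 2,490; DTI = 2,490/7,300 = 34.1%.
Reserves = 9,750/890 = 11.0 months.
Option A: score 713 ≥ 700; DTI 34.1% ≤ 40%; employment 31 ≥ 24 mo → qualifies.
Option B: score 713 ≥ 640; DTI 34.1% ≤ 38%; employment 31 ≥ 18 mo → qualifies.
Option C: score 713 < 720; DTI 34.1% ≤ 36%; employment 31 ≥ 12 mo; reserves 11.0 ≥ 9 mo → does not qualify.
Qualifying: Option A, Option B. Lowest rate is 5.44% → Option B.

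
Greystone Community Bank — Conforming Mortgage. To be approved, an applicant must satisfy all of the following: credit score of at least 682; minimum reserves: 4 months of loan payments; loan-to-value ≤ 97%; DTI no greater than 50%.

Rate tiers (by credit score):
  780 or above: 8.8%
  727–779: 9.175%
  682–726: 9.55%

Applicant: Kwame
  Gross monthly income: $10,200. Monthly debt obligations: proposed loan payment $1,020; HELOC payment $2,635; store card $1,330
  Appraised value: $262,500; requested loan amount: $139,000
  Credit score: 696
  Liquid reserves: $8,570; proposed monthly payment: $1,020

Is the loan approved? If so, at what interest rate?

Approved at 9.55%

Credit score 696 ≥ 682 (meets minimum)
Liquid reserves cover 8,570/1,020 = 8.4 months — ≥ 4 required
Loan-to-value = 139,000/262,500 = 53% — pass (97% max)
Total monthly debts = (1,020 + 2,635 + 1,330) = 4,985. DTI = 4,985/10,200 = 48.9% ≤ 50%
All requirements met. Score 696 falls in the 682–726 tier → 9.55%.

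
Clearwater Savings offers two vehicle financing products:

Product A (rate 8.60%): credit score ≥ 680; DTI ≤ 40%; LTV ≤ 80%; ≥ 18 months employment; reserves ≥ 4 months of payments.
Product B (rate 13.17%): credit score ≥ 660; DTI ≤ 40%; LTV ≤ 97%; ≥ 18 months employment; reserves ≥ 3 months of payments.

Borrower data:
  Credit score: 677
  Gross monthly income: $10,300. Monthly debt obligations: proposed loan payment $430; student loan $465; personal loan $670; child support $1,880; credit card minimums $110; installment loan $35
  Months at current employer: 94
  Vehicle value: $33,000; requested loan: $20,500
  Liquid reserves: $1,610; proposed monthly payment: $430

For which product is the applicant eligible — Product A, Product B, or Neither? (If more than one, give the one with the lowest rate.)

Product B

Total debts = (430 + 465 + 670 + 1,880 + 110 + 35) = 3,590; DTI = 3,590/10,300 = 34.9%.
LTV = 20,500/33,000 = 62.1%.
Reserves = 1,610/430 = 3.7 months.
Product A: score 677 < 680; DTI 34.9% ≤ 40%; LTV 62.1% ≤ 80%; employment 94 ≥ 18 mo; reserves 3.7 < 4 mo → does not qualify.
Product B: score 677 ≥ 660; DTI 34.9% ≤ 40%; LTV 62.1% ≤ 97%; employment 94 ≥ 18 mo; reserves 3.7 ≥ 3 mo → qualifies.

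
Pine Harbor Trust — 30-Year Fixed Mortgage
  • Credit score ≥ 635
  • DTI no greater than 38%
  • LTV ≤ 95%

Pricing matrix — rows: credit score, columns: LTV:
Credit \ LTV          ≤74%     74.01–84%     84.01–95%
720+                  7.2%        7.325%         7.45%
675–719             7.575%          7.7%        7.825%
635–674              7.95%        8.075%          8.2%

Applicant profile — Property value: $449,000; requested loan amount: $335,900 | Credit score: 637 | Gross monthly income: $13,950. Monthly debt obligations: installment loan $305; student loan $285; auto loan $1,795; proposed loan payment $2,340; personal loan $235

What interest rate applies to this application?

Credit score 637 ≥ 635; Total monthly debts = (305 + 285 + 1,795 + 2,340 + 235) = 4,960. DTI: 4,960 ÷ 13,950 = 35.6%, within the 38% cap
LTV: 335,900 ÷ 449,000 = 74.8%, within 95% cap
Row: 637 falls in 635–674. Column: 74.8% falls in 74.01–84%. Rate = 8.075%.

8.075%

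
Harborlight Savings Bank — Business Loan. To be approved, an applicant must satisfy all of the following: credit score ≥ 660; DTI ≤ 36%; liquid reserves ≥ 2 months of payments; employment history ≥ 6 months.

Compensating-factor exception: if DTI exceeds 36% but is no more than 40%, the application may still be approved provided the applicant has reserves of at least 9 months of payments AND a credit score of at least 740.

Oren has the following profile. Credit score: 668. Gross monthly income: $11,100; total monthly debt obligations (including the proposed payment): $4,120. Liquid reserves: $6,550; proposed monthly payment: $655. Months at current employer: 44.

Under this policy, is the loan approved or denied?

Denied

Credit score 668 ≥ 660 (meets base)
DTI = 4,120/11,100 = 37.1% > 36% — standard DTI limit exceeded.
Liquid reserves cover 6,550/655 = 10.0 months — ≥ 2 required
Employment 44 ≥ 6 months
DTI 37.1% is within the 36%–40% exception band; checking compensating factors.
Override check — reserves: 10.0 mo (ok); score: 668 (below 740).
Compensating-factor requirement not fully met.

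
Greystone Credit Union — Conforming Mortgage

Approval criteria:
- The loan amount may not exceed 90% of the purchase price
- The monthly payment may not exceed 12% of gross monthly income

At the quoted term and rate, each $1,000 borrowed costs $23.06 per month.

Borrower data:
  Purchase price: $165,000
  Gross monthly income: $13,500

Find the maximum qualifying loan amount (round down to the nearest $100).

$70,200

Payment cap: 12% × $13,500 = $1,620/month.
At $23.06 per $1,000, that supports 1,620/23.06 × 1,000 ≈ $70,251 → $70,200.
LTV cap: 90% × $165,000 = $148,500 → $148,500.
Binding constraint: payment-to-income.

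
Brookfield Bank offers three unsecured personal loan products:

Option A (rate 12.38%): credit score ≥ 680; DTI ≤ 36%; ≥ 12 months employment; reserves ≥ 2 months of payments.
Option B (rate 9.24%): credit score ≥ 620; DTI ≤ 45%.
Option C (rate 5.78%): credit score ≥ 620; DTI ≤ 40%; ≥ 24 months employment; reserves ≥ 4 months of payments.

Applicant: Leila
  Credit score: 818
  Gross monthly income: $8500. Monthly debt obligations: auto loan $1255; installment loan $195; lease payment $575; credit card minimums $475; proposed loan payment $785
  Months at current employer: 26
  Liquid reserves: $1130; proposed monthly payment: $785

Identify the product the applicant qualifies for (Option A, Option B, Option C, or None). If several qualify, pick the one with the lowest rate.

Total debts = (1,255 + 195 + 575 + 475 + 785) = 3,285; DTI = 3,285/8,500 = 38.6%.
Reserves = 1,130/785 = 1.4 months.
Option A: score 818 ≥ 680; DTI 38.6% > 36%; employment 26 ≥ 12 mo; reserves 1.4 < 2 mo → does not qualify.
Option B: score 818 ≥ 620; DTI 38.6% ≤ 45% → qualifies.
Option C: score 818 ≥ 620; DTI 38.6% ≤ 40%; employment 26 ≥ 24 mo; reserves 1.4 < 4 mo → does not qualify.

Option B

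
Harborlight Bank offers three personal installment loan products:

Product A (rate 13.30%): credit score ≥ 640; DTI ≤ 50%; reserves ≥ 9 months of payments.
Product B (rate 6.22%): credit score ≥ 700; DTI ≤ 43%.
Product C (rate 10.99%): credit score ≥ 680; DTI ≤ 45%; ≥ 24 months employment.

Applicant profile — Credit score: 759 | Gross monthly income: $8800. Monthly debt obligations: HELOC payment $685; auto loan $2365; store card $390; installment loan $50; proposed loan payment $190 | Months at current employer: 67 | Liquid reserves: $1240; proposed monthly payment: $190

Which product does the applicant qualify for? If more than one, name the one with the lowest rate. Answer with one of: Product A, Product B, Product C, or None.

Total debts = (685 + 2,365 + 390 + 50 + 190) = 3,680; DTI = 3,680/8,800 = 41.8%.
Reserves = 1,240/190 = 6.5 months.
Product A: score 759 ≥ 640; DTI 41.8% ≤ 50%; reserves 6.5 < 9 mo → does not qualify.
Product B: score 759 ≥ 700; DTI 41.8% ≤ 43% → qualifies.
Product C: score 759 ≥ 680; DTI 41.8% ≤ 45%; employment 67 ≥ 24 mo → qualifies.
Qualifying: Product B, Product C. Lowest rate is 6.22% → Product B.

Product B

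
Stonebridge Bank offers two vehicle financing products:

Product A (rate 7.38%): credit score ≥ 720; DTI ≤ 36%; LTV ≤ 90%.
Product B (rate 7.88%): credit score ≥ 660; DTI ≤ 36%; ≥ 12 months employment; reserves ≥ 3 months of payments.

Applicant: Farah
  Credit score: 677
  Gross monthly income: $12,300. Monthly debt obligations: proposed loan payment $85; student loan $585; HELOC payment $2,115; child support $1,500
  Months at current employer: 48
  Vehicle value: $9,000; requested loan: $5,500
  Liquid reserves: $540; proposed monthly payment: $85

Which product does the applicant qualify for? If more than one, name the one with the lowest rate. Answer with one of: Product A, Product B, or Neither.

Product B

Total debts = (85 + 585 + 2,115 + 1,500) = 4,285; DTI = 4,285/12,300 = 34.8%.
LTV = 5,500/9,000 = 61.1%.
Reserves = 540/85 = 6.4 months.
Product A: score 677 < 720; DTI 34.8% ≤ 36%; LTV 61.1% ≤ 90% → does not qualify.
Product B: score 677 ≥ 660; DTI 34.8% ≤ 36%; employment 48 ≥ 12 mo; reserves 6.4 ≥ 3 mo → qualifies.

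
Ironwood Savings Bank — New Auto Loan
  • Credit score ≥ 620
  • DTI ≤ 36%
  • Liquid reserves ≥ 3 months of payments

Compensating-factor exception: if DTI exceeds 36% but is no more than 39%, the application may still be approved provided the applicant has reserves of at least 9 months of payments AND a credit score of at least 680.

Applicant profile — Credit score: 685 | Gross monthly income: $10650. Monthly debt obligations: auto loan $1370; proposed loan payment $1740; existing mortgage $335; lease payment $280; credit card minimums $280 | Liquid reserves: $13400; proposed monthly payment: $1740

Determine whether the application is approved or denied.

Credit score 685 ≥ 620 (meets base)
Total debts = (1,370 + 1,740 + 335 + 280 + 280) = 4,005. DTI: 4,005 ÷ 10,650 = 37.6%, over the 36% base limit.
Reserves: 13,400 ÷ 1,740 = 7.7 months (meets 3-month minimum)
37.6% falls in the override range (36%–39%), so the compensating-factor test applies.
Override check — reserves: 7.7 mo (short of 9); score: 685 (ok).
Compensating-factor requirement not fully met.

Denied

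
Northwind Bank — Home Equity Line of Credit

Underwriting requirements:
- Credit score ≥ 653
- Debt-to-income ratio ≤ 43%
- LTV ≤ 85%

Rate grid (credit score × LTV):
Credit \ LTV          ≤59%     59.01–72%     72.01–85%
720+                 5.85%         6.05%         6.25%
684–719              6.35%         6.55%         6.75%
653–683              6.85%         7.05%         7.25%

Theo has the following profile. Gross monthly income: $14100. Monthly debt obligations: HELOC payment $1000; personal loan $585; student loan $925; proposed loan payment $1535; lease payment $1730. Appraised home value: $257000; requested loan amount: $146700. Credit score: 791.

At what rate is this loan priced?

5.85%

Credit score 791 ≥ 653; Total monthly debts = (1,000 + 585 + 925 + 1,535 + 1,730) = 5,775. DTI = 5,775/14,100 = 41% ≤ 43%
Loan-to-value = 146,700/257,000 = 57.1% — pass (85% max)
Row: 791 falls in 720+. Column: 57.1% falls in ≤59%. Rate = 5.85%.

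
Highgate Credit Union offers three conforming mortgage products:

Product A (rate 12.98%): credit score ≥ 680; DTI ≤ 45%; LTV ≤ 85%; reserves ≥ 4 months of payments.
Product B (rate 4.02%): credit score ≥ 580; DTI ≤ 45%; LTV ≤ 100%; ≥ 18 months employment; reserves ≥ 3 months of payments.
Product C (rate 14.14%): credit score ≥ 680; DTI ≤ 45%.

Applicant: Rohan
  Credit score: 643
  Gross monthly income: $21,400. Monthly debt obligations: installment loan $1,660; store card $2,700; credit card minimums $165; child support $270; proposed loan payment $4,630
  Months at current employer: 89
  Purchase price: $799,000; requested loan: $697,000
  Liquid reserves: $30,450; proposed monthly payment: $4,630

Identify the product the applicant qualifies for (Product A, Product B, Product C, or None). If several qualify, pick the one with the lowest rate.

Total debts = (1,660 + 2,700 + 165 + 270 + 4,630) = 9,425; DTI = 9,425/21,400 = 44%.
LTV = 697,000/799,000 = 87.2%.
Reserves = 30,450/4,630 = 6.6 months.
Product A: score 643 < 680; DTI 44% ≤ 45%; LTV 87.2% > 85%; reserves 6.6 ≥ 4 mo → does not qualify.
Product B: score 643 ≥ 580; DTI 44% ≤ 45%; LTV 87.2% ≤ 100%; employment 89 ≥ 18 mo; reserves 6.6 ≥ 3 mo → qualifies.
Product C: score 643 < 680; DTI 44% ≤ 45% → does not qualify.

Product B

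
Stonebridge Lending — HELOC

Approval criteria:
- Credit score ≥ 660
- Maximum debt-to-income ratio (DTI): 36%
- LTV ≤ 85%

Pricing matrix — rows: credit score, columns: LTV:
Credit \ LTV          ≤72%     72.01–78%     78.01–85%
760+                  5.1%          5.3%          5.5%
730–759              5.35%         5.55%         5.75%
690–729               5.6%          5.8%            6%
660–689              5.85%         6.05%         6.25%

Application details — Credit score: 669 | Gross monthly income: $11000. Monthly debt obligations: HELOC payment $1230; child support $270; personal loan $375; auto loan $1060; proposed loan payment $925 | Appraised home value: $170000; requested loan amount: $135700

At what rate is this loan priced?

Credit score 669 ≥ 660; Total monthly debts = (1,230 + 270 + 375 + 1,060 + 925) = 3,860. Debt-to-income = 3,860/11,000 = 35.1% — meets 36% limit
LTV = 135,700/170,000 = 79.8% ≤ 85%
Row: 669 falls in 660–689. Column: 79.8% falls in 78.01–85%. Rate = 6.25%.

6.25%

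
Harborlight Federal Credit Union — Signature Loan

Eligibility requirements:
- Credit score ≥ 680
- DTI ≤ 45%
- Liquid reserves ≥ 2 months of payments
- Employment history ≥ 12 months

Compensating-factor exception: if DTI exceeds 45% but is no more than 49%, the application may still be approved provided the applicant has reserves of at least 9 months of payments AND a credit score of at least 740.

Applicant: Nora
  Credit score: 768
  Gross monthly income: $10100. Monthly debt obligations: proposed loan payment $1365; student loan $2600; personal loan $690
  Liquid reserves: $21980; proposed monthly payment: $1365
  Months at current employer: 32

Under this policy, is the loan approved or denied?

Credit score 768 ≥ 680 (meets base)
Total debts = (1,365 + 2,600 + 690) = 4,655. DTI: 4,655 ÷ 10,100 = 46.1%, over the 45% base limit.
Liquid reserves cover 21,980/1,365 = 16.1 months — ≥ 2 required
Employment 32 ≥ 12 months
46.1% falls in the override range (45%–49%), so the compensating-factor test applies.
Override check — reserves: 16.1 mo (ok); score: 768 (ok).
Both compensating conditions met → exception applies.

Approved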